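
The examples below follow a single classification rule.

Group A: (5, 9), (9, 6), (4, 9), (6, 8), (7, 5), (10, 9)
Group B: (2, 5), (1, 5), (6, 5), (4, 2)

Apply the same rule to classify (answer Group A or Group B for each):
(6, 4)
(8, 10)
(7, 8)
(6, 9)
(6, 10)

Group B, Group A, Group A, Group A, Group A

The rule appears to be: sum ≥ 12.
(6, 4): Group B (6+4 = 10).
(8, 10): Group A (8+10 = 18).
(7, 8): Group A (7+8 = 15).
(6, 9): Group A (6+9 = 15).
(6, 10): Group A (6+10 = 16).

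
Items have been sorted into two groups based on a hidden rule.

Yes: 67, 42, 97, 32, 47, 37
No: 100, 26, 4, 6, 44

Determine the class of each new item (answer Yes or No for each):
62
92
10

Yes, Yes, No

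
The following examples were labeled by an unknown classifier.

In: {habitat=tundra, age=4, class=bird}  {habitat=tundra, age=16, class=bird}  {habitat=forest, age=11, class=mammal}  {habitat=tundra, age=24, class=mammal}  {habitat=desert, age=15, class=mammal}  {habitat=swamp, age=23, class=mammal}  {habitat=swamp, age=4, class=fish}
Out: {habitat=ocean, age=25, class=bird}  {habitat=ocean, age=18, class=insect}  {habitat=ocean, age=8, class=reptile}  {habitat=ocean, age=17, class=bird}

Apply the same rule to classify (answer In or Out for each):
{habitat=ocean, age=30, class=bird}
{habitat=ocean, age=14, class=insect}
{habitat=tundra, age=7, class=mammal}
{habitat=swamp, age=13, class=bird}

Out, Out, In, In

The distinguishing property — habitat is not ocean — holds for all the 'In' cases and none of the 'Out' cases.
Out: {habitat=ocean, age=30, class=bird}, since habitat is ocean.
Out: {habitat=ocean, age=14, class=insect}, since habitat is ocean.
In: {habitat=tundra, age=7, class=mammal}, since habitat is tundra.
In: {habitat=swamp, age=13, class=bird}, since habitat is swamp.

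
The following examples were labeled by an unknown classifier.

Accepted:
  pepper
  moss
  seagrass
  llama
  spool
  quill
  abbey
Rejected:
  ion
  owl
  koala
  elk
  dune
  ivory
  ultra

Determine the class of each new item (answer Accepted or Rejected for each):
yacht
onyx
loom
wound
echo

Rejected, Rejected, Accepted, Rejected, Rejected

The distinguishing property — has a double letter — holds for all the 'Accepted' cases and none of the 'Rejected' cases.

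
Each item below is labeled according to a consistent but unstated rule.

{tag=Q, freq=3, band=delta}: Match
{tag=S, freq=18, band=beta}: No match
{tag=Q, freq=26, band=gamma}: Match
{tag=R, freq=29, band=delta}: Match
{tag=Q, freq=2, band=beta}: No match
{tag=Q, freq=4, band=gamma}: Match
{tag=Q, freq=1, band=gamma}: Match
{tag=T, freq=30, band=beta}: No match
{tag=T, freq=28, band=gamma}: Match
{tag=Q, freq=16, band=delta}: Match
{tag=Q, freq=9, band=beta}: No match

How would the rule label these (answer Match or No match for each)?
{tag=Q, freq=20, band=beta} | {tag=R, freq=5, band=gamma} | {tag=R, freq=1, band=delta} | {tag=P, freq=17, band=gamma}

The rule appears to be: band is not beta.

No match, Match, Match, Match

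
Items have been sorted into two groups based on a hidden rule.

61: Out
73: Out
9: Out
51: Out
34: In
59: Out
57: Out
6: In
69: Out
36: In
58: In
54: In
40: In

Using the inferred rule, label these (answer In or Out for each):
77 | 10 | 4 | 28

Out, In, In, In

Looking at the examples, the only property every 'In' case has and every 'Out' case lacks is: even.
77 — 77 is odd, hence Out. 10 — 10 is even, hence In. 4 — 4 is even, hence In. 28 — 28 is even, hence In.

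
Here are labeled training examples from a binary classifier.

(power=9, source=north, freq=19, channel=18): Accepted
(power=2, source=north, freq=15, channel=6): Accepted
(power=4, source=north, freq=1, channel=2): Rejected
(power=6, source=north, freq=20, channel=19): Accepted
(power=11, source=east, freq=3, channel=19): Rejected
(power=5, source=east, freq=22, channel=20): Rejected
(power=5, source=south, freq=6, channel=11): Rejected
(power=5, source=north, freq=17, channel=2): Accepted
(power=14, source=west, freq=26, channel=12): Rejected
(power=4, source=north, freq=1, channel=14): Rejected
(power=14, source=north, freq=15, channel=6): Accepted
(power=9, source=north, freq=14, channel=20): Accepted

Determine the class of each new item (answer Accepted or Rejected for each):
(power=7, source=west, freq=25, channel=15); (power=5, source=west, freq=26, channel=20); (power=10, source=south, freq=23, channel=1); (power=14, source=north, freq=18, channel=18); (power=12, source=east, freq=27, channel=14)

Rejected, Rejected, Rejected, Accepted, Rejected

The rule appears to be: source is north AND freq ≥ 3.
(power=7, source=west, freq=25, channel=15): source is west, freq = 25, does not satisfy this → Rejected.
(power=5, source=west, freq=26, channel=20): source is west, freq = 26, does not satisfy this → Rejected.
(power=10, source=south, freq=23, channel=1): source is south, freq = 23, does not satisfy this → Rejected.
(power=14, source=north, freq=18, channel=18): source is north, freq = 18, has this property → Accepted.
(power=12, source=east, freq=27, channel=14): source is east, freq = 27, does not satisfy this → Rejected.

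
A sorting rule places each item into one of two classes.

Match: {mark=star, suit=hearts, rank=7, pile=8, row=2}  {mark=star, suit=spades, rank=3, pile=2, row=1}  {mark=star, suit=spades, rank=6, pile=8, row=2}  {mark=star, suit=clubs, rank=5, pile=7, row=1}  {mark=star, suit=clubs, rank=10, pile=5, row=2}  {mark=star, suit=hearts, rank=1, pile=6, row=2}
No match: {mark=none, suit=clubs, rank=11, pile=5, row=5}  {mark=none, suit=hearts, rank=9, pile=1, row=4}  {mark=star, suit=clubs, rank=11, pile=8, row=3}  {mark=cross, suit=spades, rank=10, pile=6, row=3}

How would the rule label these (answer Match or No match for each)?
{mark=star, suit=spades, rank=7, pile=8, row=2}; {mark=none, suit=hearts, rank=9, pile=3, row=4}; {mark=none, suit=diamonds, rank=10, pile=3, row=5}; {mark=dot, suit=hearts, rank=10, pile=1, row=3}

Match, No match, No match, No match

The simplest hypothesis consistent with all the labels is: row ≤ 2.
Match: {mark=star, suit=spades, rank=7, pile=8, row=2}, since row = 2.
No match: {mark=none, suit=hearts, rank=9, pile=3, row=4}, since row = 4.
No match: {mark=none, suit=diamonds, rank=10, pile=3, row=5}, since row = 5.
No match: {mark=dot, suit=hearts, rank=10, pile=1, row=3}, since row = 3.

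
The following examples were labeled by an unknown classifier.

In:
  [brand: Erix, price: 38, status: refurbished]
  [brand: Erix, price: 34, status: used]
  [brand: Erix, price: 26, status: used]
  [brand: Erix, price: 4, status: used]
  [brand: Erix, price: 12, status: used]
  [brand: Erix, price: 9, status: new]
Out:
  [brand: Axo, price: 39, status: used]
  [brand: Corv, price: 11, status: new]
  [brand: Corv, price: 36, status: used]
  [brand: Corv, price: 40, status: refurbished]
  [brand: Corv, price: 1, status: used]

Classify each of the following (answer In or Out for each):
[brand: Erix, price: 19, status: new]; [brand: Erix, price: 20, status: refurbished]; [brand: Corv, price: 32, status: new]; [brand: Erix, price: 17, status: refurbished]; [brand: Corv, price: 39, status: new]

Rule: brand is Erix. This holds for each 'In' example and fails for each 'Out' one.
[brand: Erix, price: 19, status: new]: In (brand is Erix). [brand: Erix, price: 20, status: refurbished]: In (brand is Erix). [brand: Corv, price: 32, status: new]: Out (brand is Corv). [brand: Erix, price: 17, status: refurbished]: In (brand is Erix). [brand: Corv, price: 39, status: new]: Out (brand is Corv).

In, In, Out, In, Out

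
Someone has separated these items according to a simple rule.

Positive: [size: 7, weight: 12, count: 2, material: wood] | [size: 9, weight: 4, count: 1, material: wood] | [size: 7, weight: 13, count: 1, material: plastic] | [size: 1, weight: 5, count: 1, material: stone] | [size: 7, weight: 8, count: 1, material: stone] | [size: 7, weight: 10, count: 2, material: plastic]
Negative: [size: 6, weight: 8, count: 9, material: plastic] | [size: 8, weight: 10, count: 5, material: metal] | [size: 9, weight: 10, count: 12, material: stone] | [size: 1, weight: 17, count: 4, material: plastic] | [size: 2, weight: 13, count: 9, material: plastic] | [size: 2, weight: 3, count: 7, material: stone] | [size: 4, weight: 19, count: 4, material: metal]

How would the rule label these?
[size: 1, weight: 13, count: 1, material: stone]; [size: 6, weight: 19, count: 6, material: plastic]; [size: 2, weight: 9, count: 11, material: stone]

The classifier is using: count ≤ 2.
[size: 1, weight: 13, count: 1, material: stone] — count = 1, hence Positive. [size: 6, weight: 19, count: 6, material: plastic] — count = 6, hence Negative. [size: 2, weight: 9, count: 11, material: stone] — count = 11, hence Negative.

Positive, Negative, Negative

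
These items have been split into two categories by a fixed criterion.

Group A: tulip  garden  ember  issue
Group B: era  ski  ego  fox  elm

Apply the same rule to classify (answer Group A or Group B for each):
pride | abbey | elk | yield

Group A, Group A, Group B, Group A

The simplest hypothesis consistent with all the labels is: length ≥ 5.
pride: length 5 — meets the rule, so Group A. abbey: length 5 — meets the rule, so Group A. elk: length 3 — does not pass, so Group B. yield: length 5 — meets the rule, so Group A.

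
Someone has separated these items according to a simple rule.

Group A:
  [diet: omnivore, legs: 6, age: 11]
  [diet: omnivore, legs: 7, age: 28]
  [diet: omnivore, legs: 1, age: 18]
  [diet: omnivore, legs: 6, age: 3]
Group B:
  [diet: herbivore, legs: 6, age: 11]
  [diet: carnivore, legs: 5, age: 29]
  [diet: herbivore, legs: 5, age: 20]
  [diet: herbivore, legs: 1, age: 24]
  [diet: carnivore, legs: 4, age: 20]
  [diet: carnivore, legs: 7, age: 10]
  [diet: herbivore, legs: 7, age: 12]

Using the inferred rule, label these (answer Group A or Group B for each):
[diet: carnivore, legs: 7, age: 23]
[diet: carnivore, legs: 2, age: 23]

The rule appears to be: diet is omnivore.
[diet: carnivore, legs: 7, age: 23] — diet is carnivore, hence Group B. [diet: carnivore, legs: 2, age: 23] — diet is carnivore, hence Group B.

Group B, Group B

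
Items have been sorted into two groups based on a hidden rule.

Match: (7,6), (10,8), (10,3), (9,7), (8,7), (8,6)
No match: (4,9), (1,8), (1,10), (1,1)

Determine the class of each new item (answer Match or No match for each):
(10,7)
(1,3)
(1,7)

Match, No match, No match

The common property of the 'Match' items is: first > second. No 'No match' item has it.
(10,7): 10 > 7, qualifies → Match.
(1,3): 1 < 3, does not satisfy this → No match.
(1,7): 1 < 7, does not satisfy this → No match.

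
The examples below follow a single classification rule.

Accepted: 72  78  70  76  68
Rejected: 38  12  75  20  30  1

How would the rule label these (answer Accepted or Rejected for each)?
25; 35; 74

Rule: even AND at least 68. This holds for each 'Accepted' example and fails for each 'Rejected' one.
25 → 25 is odd, 25 < 68 → Rejected. 35 → 35 is odd, 35 < 68 → Rejected. 74 → 74 is even, 74 ≥ 68 → Accepted.

Rejected, Rejected, Accepted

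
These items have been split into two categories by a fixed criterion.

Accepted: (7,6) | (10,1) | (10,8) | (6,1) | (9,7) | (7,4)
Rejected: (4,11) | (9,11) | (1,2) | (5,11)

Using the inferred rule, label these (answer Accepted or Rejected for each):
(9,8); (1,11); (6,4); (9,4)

Accepted, Rejected, Accepted, Accepted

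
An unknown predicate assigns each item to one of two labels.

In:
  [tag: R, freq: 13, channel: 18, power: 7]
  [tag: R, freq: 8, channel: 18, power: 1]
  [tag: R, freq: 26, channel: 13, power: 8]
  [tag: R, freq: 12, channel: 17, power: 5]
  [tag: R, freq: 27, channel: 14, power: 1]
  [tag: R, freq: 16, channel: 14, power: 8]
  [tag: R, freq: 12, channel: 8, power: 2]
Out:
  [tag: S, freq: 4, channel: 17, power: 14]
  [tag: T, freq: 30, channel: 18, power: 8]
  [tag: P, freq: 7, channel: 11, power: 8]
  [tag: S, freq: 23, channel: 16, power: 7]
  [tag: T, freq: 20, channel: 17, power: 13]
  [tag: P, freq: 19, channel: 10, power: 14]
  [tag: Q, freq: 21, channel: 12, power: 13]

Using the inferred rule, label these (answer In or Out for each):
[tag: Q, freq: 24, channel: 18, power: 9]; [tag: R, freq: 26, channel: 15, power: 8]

One predicate separates the groups cleanly: tag is R.
Out: [tag: Q, freq: 24, channel: 18, power: 9], since tag is Q. In: [tag: R, freq: 26, channel: 15, power: 8], since tag is R.

Out, In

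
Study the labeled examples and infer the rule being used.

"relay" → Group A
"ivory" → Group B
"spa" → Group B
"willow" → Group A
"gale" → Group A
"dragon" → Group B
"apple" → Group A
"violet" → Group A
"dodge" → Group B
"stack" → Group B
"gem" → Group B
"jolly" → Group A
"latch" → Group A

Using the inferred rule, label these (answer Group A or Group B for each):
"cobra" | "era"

Looking at the examples, the only property every 'Group A' case has and every 'Group B' case lacks is: contains 'l'.

Group B, Group B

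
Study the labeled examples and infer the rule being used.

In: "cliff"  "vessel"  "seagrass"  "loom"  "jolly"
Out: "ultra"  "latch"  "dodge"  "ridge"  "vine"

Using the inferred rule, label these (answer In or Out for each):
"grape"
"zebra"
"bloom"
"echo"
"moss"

Checking candidate rules against both groups, what survives is: has a double letter.
"grape" → no doubled letter → Out.
"zebra" → no doubled letter → Out.
"bloom" → 'oo' doubled → In.
"echo" → no doubled letter → Out.
"moss" → 'ss' doubled → In.

Out, Out, In, Out, In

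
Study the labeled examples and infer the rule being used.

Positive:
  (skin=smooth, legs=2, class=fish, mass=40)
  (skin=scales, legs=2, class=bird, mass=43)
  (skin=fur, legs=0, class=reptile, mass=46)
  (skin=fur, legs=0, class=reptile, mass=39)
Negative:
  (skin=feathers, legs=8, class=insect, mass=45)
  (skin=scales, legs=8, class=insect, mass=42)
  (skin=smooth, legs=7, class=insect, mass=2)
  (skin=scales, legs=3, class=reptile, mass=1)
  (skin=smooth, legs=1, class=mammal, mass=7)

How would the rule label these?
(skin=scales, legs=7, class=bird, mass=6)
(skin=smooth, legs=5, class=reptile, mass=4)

Negative, Negative

One predicate separates the groups cleanly: mass ≥ 39 AND legs ≤ 2.
Negative: (skin=scales, legs=7, class=bird, mass=6), since mass = 6, legs = 7.
Negative: (skin=smooth, legs=5, class=reptile, mass=4), since mass = 4, legs = 5.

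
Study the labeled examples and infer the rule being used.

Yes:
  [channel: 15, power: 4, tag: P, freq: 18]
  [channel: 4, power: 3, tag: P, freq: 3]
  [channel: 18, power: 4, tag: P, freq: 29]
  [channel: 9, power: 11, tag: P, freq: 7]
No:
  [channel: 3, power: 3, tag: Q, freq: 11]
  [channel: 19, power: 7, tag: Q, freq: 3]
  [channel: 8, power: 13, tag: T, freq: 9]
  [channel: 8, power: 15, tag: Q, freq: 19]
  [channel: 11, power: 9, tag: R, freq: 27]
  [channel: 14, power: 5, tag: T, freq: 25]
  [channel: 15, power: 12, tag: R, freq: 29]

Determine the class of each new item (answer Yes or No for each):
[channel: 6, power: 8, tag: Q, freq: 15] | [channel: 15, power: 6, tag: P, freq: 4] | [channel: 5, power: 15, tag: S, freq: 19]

No, Yes, No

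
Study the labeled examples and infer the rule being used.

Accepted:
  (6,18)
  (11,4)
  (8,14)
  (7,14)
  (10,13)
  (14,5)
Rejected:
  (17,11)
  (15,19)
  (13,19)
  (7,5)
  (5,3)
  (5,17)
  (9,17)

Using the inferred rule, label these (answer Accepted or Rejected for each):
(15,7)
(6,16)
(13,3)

Rejected, Accepted, Rejected

A rule that fits every label: product is even — true of each 'Accepted' example, false of each 'Rejected' one.
(15,7): 15·7 = 105, fails this test → Rejected.
(6,16): 6·16 = 96, meets the rule → Accepted.
(13,3): 13·3 = 39, fails this test → Rejected.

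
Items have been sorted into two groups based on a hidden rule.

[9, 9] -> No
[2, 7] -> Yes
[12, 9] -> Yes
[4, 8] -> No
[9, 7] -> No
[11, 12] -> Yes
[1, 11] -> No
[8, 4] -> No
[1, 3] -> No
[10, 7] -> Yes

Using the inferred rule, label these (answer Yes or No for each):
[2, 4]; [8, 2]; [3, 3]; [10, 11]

Looking at the examples, the only property every 'Yes' case has and every 'No' case lacks is: sum is odd.
[2, 4]: No (2+4 = 6).
[8, 2]: No (8+2 = 10).
[3, 3]: No (3+3 = 6).
[10, 11]: Yes (10+11 = 21).

No, No, No, Yes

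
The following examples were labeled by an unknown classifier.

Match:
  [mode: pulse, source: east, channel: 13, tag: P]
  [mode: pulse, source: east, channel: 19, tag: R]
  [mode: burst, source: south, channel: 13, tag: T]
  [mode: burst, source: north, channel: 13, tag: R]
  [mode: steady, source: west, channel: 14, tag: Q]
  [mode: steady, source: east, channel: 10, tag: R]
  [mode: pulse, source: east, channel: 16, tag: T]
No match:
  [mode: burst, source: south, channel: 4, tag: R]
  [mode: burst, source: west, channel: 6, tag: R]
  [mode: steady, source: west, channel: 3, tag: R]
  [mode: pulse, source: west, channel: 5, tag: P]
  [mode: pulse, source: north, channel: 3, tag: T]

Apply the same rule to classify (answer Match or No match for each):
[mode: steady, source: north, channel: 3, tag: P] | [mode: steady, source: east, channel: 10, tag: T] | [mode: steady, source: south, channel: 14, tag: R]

No match, Match, Match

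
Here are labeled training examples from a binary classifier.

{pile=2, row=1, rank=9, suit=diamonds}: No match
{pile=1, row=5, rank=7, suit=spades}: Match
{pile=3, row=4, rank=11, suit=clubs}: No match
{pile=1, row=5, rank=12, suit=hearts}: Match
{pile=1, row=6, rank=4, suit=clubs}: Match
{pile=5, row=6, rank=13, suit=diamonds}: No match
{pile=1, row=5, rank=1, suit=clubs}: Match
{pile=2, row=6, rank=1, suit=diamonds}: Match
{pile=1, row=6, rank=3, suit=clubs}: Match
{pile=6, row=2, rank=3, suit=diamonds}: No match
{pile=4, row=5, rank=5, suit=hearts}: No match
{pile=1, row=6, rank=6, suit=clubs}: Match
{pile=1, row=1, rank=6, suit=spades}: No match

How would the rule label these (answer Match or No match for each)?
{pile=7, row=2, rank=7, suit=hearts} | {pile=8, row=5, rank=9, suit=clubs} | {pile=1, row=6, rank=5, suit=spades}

No match, No match, Match

Rule: row ≥ 2 AND pile ≤ 2. This holds for each 'Match' example and fails for each 'No match' one.
{pile=7, row=2, rank=7, suit=hearts} → row = 2, pile = 7 → No match.
{pile=8, row=5, rank=9, suit=clubs} → row = 5, pile = 8 → No match.
{pile=1, row=6, rank=5, suit=spades} → row = 6, pile = 1 → Match.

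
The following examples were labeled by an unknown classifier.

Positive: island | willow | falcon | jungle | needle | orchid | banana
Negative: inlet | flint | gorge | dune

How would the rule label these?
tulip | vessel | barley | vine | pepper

Negative, Positive, Positive, Negative, Positive

All 'Positive' examples share one property — length 6 — and every 'Negative' example lacks it.
tulip: Negative (length 5).
vessel: Positive (length 6).
barley: Positive (length 6).
vine: Negative (length 4).
pepper: Positive (length 6).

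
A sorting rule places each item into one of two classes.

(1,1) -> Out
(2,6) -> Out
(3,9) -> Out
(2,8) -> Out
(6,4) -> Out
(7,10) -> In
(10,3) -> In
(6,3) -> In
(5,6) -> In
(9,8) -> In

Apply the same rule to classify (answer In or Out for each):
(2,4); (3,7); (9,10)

Checking candidate rules against both groups, what survives is: sum is odd.
(2,4) → 2+4 = 6 → Out. (3,7) → 3+7 = 10 → Out. (9,10) → 9+10 = 19 → In.

Out, Out, In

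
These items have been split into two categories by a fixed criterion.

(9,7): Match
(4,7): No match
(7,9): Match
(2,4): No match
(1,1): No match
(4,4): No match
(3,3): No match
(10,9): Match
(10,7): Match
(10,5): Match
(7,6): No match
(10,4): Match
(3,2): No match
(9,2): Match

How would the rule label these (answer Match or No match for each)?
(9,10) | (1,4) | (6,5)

The simplest hypothesis consistent with all the labels is: max ≥ 9.

Match, No match, No match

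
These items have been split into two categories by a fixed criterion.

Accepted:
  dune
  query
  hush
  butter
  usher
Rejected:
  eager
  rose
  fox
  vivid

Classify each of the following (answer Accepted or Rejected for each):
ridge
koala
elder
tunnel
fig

Every 'Accepted' example satisfies: contains 'u'. None of the 'Rejected' examples do.
ridge: no 'u' — lacks this property, so Rejected. koala: no 'u' — lacks this property, so Rejected. elder: no 'u' — lacks this property, so Rejected. tunnel: has 'u' — fits, so Accepted. fig: no 'u' — lacks this property, so Rejected.

Rejected, Rejected, Rejected, Accepted, Rejected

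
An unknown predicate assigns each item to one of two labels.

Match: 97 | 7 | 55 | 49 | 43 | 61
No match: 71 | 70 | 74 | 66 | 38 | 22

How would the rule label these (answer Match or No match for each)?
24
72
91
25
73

No match, No match, Match, Match, Match

One predicate separates the groups cleanly: ≡ 1 (mod 6).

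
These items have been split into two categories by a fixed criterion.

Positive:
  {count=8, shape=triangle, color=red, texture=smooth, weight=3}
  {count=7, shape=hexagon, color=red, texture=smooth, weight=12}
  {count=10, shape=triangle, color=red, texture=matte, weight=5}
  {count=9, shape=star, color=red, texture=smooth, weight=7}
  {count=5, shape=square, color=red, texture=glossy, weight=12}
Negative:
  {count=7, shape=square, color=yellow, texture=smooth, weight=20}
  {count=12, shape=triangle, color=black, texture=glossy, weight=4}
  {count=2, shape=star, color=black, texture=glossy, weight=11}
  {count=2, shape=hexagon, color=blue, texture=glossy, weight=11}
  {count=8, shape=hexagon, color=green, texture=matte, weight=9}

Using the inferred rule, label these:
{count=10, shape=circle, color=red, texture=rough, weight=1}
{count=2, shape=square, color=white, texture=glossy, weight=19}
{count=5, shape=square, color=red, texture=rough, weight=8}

Positive, Negative, Positive

One predicate separates the groups cleanly: color is red.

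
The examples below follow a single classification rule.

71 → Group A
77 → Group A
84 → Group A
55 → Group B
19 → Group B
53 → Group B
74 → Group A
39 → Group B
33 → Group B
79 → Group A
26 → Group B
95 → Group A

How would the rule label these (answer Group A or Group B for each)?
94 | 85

The common property of the 'Group A' items is: at least 71. No 'Group B' item has it.
94 → 94 ≥ 71 → Group A. 85 → 85 ≥ 71 → Group A.

Group A, Group A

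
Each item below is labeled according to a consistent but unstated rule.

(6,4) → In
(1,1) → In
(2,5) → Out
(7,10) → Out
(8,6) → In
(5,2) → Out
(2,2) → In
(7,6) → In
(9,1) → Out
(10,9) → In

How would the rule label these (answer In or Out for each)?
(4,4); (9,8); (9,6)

In, In, Out

The rule appears to be: |first − second| ≤ 2.
(4,4) — |4−4| = 0, hence In. (9,8) — |9−8| = 1, hence In. (9,6) — |9−6| = 3, hence Out.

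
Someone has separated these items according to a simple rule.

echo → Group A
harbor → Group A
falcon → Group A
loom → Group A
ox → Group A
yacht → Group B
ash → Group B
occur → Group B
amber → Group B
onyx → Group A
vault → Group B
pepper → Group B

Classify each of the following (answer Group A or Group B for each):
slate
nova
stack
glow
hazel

Every 'Group A' example satisfies: even length AND contains 'o'. None of the 'Group B' examples do.
slate: length 5, no 'o' — doesn't match, so Group B. nova: length 4, has 'o' — checks out, so Group A. stack: length 5, no 'o' — doesn't match, so Group B. glow: length 4, has 'o' — checks out, so Group A. hazel: length 5, no 'o' — doesn't match, so Group B.

Group B, Group A, Group B, Group A, Group B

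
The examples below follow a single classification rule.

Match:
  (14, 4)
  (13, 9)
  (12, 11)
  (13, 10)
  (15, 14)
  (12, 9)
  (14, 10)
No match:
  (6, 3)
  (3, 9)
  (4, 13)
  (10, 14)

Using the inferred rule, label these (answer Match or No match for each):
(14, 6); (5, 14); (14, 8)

Match, No match, Match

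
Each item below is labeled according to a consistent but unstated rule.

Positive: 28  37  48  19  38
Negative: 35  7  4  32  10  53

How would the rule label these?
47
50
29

The common property of the 'Positive' items is: digit sum ≥ 9. No 'Negative' item has it.
47: digit sum 4+7 = 11 — satisfies this, so Positive.
50: digit sum 5+0 = 5 — fails this test, so Negative.
29: digit sum 2+9 = 11 — satisfies this, so Positive.

Positive, Negative, Positive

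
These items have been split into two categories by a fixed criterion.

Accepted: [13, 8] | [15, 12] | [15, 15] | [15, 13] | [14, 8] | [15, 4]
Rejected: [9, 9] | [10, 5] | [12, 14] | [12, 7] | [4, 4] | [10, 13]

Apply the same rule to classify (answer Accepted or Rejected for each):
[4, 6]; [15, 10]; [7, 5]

Every 'Accepted' example satisfies: first ≥ 13. None of the 'Rejected' examples do.
[4, 6] → first 4 → Rejected. [15, 10] → first 15 → Accepted. [7, 5] → first 7 → Rejected.

Rejected, Accepted, Rejected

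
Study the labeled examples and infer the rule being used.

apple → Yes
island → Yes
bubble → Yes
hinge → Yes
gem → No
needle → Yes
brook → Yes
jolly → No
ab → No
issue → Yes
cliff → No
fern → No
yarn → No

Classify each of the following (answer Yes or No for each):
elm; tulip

The rule appears to be: has ≥ 2 vowels.
elm: No (1 vowel).
tulip: Yes (2 vowels).

No, Yes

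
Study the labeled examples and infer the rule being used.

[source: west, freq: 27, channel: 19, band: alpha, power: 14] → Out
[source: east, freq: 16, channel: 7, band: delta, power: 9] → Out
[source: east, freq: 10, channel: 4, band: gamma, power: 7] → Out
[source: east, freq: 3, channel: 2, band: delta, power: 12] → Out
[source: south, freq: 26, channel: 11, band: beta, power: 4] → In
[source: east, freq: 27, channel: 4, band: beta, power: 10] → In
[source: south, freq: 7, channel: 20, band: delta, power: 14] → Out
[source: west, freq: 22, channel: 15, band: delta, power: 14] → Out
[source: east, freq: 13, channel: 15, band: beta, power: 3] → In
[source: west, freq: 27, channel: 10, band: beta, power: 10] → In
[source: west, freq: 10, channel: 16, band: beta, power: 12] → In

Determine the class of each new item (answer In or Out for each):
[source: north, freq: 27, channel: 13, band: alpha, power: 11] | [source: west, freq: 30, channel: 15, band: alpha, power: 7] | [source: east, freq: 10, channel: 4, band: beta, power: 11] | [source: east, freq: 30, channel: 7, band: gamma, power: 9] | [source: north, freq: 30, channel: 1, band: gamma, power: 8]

Out, Out, In, Out, Out

Checking candidate rules against both groups, what survives is: band is beta.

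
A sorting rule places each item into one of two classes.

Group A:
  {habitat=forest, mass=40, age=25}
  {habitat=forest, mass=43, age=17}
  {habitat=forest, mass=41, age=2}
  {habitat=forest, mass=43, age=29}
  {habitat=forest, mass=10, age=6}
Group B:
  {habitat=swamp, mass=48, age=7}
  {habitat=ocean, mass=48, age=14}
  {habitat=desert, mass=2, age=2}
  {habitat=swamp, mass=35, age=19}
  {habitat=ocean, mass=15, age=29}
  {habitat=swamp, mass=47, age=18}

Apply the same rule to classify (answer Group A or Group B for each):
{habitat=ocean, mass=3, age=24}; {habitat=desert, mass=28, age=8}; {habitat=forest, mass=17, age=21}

Group B, Group B, Group A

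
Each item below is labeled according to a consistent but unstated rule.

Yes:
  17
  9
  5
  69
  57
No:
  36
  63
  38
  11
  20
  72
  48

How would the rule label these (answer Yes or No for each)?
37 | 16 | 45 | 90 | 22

Yes, No, Yes, No, No

The simplest hypothesis consistent with all the labels is: ≡ 1 (mod 4).
37 — 37 mod 4 = 1, hence Yes.
16 — 16 mod 4 = 0, hence No.
45 — 45 mod 4 = 1, hence Yes.
90 — 90 mod 4 = 2, hence No.
22 — 22 mod 4 = 2, hence No.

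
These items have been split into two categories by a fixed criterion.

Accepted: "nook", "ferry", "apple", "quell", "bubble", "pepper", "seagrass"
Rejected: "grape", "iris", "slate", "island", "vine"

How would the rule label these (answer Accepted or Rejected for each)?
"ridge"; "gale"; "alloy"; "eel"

Looking at the examples, the only property every 'Accepted' case has and every 'Rejected' case lacks is: has a double letter.
"ridge": no doubled letter, doesn't qualify → Rejected. "gale": no doubled letter, doesn't qualify → Rejected. "alloy": 'll' doubled, has this property → Accepted. "eel": 'ee' doubled, has this property → Accepted.

Rejected, Rejected, Accepted, Accepted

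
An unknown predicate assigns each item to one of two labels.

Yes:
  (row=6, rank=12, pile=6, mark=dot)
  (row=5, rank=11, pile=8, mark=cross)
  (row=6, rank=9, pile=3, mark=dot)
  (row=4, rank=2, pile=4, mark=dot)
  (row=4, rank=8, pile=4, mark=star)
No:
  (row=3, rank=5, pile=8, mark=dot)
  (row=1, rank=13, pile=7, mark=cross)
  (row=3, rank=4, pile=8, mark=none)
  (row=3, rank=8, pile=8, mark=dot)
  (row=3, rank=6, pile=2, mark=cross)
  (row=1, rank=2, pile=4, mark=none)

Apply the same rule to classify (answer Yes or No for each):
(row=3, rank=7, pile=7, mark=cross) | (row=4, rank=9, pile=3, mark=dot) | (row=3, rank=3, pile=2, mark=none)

No, Yes, No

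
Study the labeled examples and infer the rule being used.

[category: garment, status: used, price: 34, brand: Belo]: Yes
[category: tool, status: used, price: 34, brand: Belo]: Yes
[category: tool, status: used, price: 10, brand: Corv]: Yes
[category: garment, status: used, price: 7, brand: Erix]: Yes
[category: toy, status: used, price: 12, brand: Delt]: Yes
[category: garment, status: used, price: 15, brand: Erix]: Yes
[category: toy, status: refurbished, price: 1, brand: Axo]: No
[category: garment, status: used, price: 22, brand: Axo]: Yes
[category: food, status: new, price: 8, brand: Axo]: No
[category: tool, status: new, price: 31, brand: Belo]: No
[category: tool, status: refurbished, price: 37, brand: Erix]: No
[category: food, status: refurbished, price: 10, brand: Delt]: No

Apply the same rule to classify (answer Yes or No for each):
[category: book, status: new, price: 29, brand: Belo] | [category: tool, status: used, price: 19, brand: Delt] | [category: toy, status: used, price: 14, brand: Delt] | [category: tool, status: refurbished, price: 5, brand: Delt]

The distinguishing property — status is used — holds for all the 'Yes' cases and none of the 'No' cases.
[category: book, status: new, price: 29, brand: Belo] — status is new, hence No.
[category: tool, status: used, price: 19, brand: Delt] — status is used, hence Yes.
[category: toy, status: used, price: 14, brand: Delt] — status is used, hence Yes.
[category: tool, status: refurbished, price: 5, brand: Delt] — status is refurbished, hence No.

No, Yes, Yes, No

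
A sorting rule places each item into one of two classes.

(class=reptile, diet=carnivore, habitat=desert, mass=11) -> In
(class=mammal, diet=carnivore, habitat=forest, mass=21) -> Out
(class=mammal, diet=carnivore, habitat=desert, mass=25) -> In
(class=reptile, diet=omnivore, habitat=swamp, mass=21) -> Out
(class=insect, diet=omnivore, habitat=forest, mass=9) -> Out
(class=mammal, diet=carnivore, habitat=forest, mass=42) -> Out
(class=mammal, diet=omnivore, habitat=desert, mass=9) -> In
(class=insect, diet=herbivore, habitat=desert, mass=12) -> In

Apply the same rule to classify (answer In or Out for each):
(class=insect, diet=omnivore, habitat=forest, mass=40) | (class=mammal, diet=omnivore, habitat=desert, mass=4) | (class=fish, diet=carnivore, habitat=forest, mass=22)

Out, In, Out

Rule: habitat is desert. This holds for each 'In' example and fails for each 'Out' one.
(class=insect, diet=omnivore, habitat=forest, mass=40): habitat is forest, lacks this property → Out.
(class=mammal, diet=omnivore, habitat=desert, mass=4): habitat is desert, qualifies → In.
(class=fish, diet=carnivore, habitat=forest, mass=22): habitat is forest, lacks this property → Out.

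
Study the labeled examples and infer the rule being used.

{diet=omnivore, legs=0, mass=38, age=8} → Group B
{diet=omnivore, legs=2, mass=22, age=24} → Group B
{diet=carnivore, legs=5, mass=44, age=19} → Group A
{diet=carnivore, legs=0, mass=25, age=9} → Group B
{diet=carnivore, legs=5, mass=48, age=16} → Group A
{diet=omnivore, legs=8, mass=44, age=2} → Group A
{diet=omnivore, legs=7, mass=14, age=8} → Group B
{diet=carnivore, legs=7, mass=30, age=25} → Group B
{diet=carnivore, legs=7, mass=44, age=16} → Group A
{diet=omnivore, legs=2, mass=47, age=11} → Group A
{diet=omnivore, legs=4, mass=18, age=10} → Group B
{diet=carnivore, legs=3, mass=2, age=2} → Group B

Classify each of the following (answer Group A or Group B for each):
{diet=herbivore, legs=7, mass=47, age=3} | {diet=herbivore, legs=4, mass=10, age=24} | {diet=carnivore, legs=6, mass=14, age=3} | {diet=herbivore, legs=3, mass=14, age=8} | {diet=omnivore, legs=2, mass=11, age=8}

Group A, Group B, Group B, Group B, Group B

One predicate separates the groups cleanly: mass ≥ 44.
{diet=herbivore, legs=7, mass=47, age=3} → mass = 47 → Group A. {diet=herbivore, legs=4, mass=10, age=24} → mass = 10 → Group B. {diet=carnivore, legs=6, mass=14, age=3} → mass = 14 → Group B. {diet=herbivore, legs=3, mass=14, age=8} → mass = 14 → Group B. {diet=omnivore, legs=2, mass=11, age=8} → mass = 11 → Group B.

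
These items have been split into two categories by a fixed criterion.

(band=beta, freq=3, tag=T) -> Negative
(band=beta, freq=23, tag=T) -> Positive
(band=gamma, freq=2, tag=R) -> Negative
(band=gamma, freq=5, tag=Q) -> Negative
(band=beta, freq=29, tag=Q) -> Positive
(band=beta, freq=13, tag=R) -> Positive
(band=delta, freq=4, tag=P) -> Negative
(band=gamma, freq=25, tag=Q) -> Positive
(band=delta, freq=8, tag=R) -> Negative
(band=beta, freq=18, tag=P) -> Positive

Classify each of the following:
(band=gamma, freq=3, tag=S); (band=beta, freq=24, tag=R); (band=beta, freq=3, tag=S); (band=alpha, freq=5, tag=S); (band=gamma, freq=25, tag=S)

Negative, Positive, Negative, Negative, Positive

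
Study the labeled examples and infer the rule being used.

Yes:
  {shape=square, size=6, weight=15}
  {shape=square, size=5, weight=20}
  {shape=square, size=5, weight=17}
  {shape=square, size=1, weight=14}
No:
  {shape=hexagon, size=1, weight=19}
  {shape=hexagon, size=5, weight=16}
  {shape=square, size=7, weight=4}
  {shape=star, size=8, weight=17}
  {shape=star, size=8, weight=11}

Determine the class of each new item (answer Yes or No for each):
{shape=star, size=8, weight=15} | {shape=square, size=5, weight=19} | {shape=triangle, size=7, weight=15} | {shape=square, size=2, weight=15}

All 'Yes' examples share one property — shape is square AND size ≤ 6 — and every 'No' example lacks it.

No, Yes, No, Yes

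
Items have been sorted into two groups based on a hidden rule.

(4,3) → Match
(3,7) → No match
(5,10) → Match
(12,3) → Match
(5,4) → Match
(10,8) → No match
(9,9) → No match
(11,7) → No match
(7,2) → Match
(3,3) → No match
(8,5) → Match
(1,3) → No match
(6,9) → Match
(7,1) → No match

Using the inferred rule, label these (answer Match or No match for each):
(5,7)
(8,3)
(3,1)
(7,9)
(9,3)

'Match' ⟺ sum is odd.
(5,7): 5+7 = 12, does not satisfy this → No match.
(8,3): 8+3 = 11, satisfies this → Match.
(3,1): 3+1 = 4, does not satisfy this → No match.
(7,9): 7+9 = 16, does not satisfy this → No match.
(9,3): 9+3 = 12, does not satisfy this → No match.

No match, Match, No match, No match, No match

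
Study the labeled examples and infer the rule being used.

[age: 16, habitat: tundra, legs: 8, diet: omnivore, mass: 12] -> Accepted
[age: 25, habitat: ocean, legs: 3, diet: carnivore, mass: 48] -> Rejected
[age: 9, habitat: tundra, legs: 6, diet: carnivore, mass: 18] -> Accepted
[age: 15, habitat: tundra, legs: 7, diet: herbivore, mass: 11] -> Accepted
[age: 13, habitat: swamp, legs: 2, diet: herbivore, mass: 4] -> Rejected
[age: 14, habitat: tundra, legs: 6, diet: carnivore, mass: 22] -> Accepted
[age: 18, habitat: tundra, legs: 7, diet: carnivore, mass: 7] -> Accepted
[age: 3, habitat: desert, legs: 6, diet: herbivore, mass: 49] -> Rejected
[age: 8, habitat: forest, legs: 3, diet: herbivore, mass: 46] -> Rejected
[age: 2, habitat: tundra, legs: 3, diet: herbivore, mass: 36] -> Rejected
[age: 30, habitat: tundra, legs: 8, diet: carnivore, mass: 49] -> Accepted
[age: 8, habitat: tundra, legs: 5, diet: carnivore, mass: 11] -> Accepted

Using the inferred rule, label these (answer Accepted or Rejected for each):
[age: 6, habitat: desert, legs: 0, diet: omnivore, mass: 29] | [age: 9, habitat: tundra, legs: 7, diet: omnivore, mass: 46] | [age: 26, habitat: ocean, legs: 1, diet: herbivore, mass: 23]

The common property of the 'Accepted' items is: habitat is tundra AND age ≥ 3. No 'Rejected' item has it.
[age: 6, habitat: desert, legs: 0, diet: omnivore, mass: 29]: habitat is desert, age = 6 — does not satisfy this, so Rejected. [age: 9, habitat: tundra, legs: 7, diet: omnivore, mass: 46]: habitat is tundra, age = 9 — qualifies, so Accepted. [age: 26, habitat: ocean, legs: 1, diet: herbivore, mass: 23]: habitat is ocean, age = 26 — does not satisfy this, so Rejected.

Rejected, Accepted, Rejected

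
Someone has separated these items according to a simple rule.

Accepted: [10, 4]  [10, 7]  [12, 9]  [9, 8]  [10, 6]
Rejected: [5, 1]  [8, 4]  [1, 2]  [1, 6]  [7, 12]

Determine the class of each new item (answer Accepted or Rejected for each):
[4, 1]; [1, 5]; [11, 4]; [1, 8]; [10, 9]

Rejected, Rejected, Accepted, Rejected, Accepted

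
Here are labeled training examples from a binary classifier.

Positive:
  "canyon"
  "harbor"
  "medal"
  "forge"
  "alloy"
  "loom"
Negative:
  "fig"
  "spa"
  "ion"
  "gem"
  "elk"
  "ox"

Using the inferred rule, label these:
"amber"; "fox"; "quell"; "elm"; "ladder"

The common property of the 'Positive' items is: length ≥ 4. No 'Negative' item has it.
"amber" — length 5, hence Positive.
"fox" — length 3, hence Negative.
"quell" — length 5, hence Positive.
"elm" — length 3, hence Negative.
"ladder" — length 6, hence Positive.

Positive, Negative, Positive, Negative, Positive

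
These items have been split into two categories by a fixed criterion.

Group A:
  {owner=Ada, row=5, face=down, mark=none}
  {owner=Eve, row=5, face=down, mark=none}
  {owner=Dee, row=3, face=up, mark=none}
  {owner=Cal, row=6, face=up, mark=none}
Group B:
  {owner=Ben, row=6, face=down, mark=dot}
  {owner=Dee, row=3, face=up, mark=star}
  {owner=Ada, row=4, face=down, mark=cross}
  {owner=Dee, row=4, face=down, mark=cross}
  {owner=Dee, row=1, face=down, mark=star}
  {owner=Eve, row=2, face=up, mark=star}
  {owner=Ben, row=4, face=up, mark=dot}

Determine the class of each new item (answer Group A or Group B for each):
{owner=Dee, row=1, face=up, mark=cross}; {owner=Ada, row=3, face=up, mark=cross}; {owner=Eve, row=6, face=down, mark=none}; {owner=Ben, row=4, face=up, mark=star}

Group B, Group B, Group A, Group B

Comparing the two groups points to one rule — mark is none.
{owner=Dee, row=1, face=up, mark=cross} — mark is cross, hence Group B. {owner=Ada, row=3, face=up, mark=cross} — mark is cross, hence Group B. {owner=Eve, row=6, face=down, mark=none} — mark is none, hence Group A. {owner=Ben, row=4, face=up, mark=star} — mark is star, hence Group B.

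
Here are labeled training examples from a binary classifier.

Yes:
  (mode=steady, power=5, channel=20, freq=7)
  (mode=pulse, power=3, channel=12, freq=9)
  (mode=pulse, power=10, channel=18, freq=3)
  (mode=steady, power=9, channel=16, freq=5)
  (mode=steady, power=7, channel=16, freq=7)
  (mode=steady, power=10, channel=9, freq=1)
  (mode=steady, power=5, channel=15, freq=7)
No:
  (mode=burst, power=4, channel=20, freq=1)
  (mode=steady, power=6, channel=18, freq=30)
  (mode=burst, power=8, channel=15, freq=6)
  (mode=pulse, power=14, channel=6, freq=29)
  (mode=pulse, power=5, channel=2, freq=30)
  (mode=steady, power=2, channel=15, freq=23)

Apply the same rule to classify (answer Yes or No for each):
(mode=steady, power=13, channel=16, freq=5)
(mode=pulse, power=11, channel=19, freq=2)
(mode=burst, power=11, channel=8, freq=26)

Yes, Yes, No

One predicate separates the groups cleanly: mode is not burst AND freq ≤ 9.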